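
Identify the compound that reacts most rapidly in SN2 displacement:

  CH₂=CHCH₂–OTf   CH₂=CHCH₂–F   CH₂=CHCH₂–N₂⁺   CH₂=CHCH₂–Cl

Same R in every case — rank the leaving groups.
A good leaving group is a weak base: the lower the pKₐ of its conjugate acid, the more readily it departs.
CH₂=CHCH₂–N₂⁺ loses N₂: no meaningful conjugate acid; N₂ departs as an exceptionally stable neutral molecule
CH₂=CHCH₂–OTf loses OTf⁻: pKₐ(CF₃SO₃H (triflic acid)) ≈ -14
CH₂=CHCH₂–Cl loses Cl⁻: pKₐ(HCl) ≈ -7
CH₂=CHCH₂–F loses F⁻: pKₐ(HF) ≈ 3.2

CH₂=CHCH₂–N₂⁺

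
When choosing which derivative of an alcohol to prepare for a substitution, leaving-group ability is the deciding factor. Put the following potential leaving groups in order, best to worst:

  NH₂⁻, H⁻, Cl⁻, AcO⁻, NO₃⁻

Cl⁻ > NO₃⁻ > AcO⁻ > H⁻ > NH₂⁻

Cl⁻: pKₐ(HCl) ≈ -7
NO₃⁻: pKₐ(HNO₃) ≈ -1.3
AcO⁻: pKₐ(CH₃COOH) ≈ 4.8 — resonance-stabilised but still a weak base
H⁻: pKₐ(H₂) ≈ 36 — extremely strong base; leaves only in special hydride-transfer contexts
NH₂⁻: pKₐ(NH₃) ≈ 38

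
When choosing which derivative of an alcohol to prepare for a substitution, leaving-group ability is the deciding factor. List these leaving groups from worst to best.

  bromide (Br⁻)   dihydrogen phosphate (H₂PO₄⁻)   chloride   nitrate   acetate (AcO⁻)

acetate (AcO⁻) < dihydrogen phosphate (H₂PO₄⁻) < nitrate < chloride < bromide (Br⁻)

Rank by basicity of the departing species: weakest base leaves most easily.
bromide (Br⁻): pKₐ(HBr) ≈ -9 — weak base; good leaving group
chloride: pKₐ(HCl) ≈ -7 — moderately weak base
nitrate: pKₐ(HNO₃) ≈ -1.3 — resonance-delocalised over three oxygens
dihydrogen phosphate (H₂PO₄⁻): pKₐ(H₃PO₄) ≈ 2.1 — moderate base; biological leaving group after further activation
acetate (AcO⁻): pKₐ(CH₃COOH) ≈ 4.8 — resonance-stabilised but still a weak base
The question asks for worst first, so the sequence is read in increasing leaving-group ability.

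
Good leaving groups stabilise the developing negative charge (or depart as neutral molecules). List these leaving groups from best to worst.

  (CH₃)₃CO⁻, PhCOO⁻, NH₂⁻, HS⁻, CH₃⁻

PhCOO⁻ > HS⁻ > (CH₃)₃CO⁻ > NH₂⁻ > CH₃⁻

The more stable X⁻ (or X) is on its own — i.e. the weaker a base it is — the better a leaving group it makes.
PhCOO⁻: pKₐ(C₆H₅COOH) ≈ 4.2
HS⁻: pKₐ(H₂S) ≈ 7
(CH₃)₃CO⁻: pKₐ(t-BuOH) ≈ 18
NH₂⁻: pKₐ(NH₃) ≈ 38
CH₃⁻: pKₐ(CH₄) ≈ 48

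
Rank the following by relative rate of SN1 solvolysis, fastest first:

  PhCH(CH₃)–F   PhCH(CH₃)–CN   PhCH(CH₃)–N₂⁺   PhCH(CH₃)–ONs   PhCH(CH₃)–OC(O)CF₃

Same R in every case — rank the leaving groups.
Leaving-group ability tracks the stability of the departed species; conjugate-acid pKₐ is the usual yardstick (lower pKₐ → better LG).
PhCH(CH₃)–N₂⁺ loses N₂: no meaningful conjugate acid; N₂ departs as an exceptionally stable neutral molecule
PhCH(CH₃)–ONs loses ONs⁻: pKₐ(p-O₂NC₆H₄SO₃H) ≈ -3.5
PhCH(CH₃)–OC(O)CF₃ loses CF₃COO⁻: pKₐ(CF₃COOH) ≈ 0.2
PhCH(CH₃)–F loses F⁻: pKₐ(HF) ≈ 3.2
PhCH(CH₃)–CN loses CN⁻: pKₐ(HCN) ≈ 9.2

PhCH(CH₃)–N₂⁺ > PhCH(CH₃)–ONs > PhCH(CH₃)–OC(O)CF₃ > PhCH(CH₃)–F > PhCH(CH₃)–CN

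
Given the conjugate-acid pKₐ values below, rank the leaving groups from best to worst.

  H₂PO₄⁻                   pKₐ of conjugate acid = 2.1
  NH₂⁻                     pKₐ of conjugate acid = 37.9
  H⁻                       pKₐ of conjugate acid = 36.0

Lower conjugate-acid pKₐ ⇒ weaker base ⇒ better leaving group.
Sorting by the given values: H₂PO₄⁻ (2.1), H⁻ (36.0), NH₂⁻ (37.9).

H₂PO₄⁻ > H⁻ > NH₂⁻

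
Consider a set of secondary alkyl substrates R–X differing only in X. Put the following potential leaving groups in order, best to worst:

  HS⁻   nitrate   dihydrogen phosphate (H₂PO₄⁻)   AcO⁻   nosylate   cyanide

nosylate > nitrate > dihydrogen phosphate (H₂PO₄⁻) > AcO⁻ > HS⁻ > cyanide

A good leaving group is a weak base: the lower the pKₐ of its conjugate acid, the more readily it departs.
nosylate: pKₐ(p-O₂NC₆H₄SO₃H) ≈ -3.5
nitrate: pKₐ(HNO₃) ≈ -1.3 — resonance-delocalised over three oxygens
dihydrogen phosphate (H₂PO₄⁻): pKₐ(H₃PO₄) ≈ 2.1 — moderate base; biological leaving group after further activation
AcO⁻: pKₐ(CH₃COOH) ≈ 4.8
HS⁻: pKₐ(H₂S) ≈ 7
cyanide: pKₐ(HCN) ≈ 9.2 — sp carbon stabilises the charge somewhat, but still a poor LG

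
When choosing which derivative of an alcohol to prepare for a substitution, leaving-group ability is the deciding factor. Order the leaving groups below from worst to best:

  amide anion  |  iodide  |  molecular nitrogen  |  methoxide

Leaving-group ability tracks the stability of the departed species; conjugate-acid pKₐ is the usual yardstick (lower pKₐ → better LG).
molecular nitrogen: no meaningful conjugate acid; N₂ departs as an exceptionally stable neutral molecule
iodide: pKₐ(HI) ≈ -10
methoxide: pKₐ(CH₃OH) ≈ 15.5
amide anion: pKₐ(NH₃) ≈ 38
The question asks for worst first, so the sequence is read in increasing leaving-group ability.

amide anion < methoxide < iodide < molecular nitrogen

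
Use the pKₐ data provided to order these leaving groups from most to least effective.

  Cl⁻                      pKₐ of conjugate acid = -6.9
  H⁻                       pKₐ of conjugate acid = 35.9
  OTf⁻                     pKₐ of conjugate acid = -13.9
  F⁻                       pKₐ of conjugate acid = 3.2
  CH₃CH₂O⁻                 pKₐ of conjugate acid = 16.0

OTf⁻ > Cl⁻ > F⁻ > CH₃CH₂O⁻ > H⁻

Lower conjugate-acid pKₐ ⇒ weaker base ⇒ better leaving group.
Sorting by the given values: OTf⁻ (-13.9), Cl⁻ (-6.9), F⁻ (3.2), CH₃CH₂O⁻ (16.0), H⁻ (35.9).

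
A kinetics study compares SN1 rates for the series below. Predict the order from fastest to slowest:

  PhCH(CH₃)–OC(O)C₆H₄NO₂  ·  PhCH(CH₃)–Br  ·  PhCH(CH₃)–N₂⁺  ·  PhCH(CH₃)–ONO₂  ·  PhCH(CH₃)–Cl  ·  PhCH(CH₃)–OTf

PhCH(CH₃)–N₂⁺ > PhCH(CH₃)–OTf > PhCH(CH₃)–Br > PhCH(CH₃)–Cl > PhCH(CH₃)–ONO₂ > PhCH(CH₃)–OC(O)C₆H₄NO₂

Identical carbon frameworks mean the comparison reduces to leaving-group quality.
A good leaving group is a weak base: the lower the pKₐ of its conjugate acid, the more readily it departs.
PhCH(CH₃)–N₂⁺ loses N₂: no meaningful conjugate acid; N₂ departs as an exceptionally stable neutral molecule
PhCH(CH₃)–OTf loses OTf⁻: pKₐ(CF₃SO₃H (triflic acid)) ≈ -14
PhCH(CH₃)–Br loses Br⁻: pKₐ(HBr) ≈ -9
PhCH(CH₃)–Cl loses Cl⁻: pKₐ(HCl) ≈ -7
PhCH(CH₃)–ONO₂ loses NO₃⁻: pKₐ(HNO₃) ≈ -1.3
PhCH(CH₃)–OC(O)C₆H₄NO₂ loses p-O₂N–C₆H₄–COO⁻: pKₐ(p-nitrobenzoic acid) ≈ 3.4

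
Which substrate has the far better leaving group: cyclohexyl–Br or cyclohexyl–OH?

From cyclohexyl–OH the departing group would be OH⁻ (pKₐ(H₂O) ≈ 15.7). Strong base; essentially never leaves without prior activation.
From cyclohexyl–Br the leaving group is Br⁻ (pKₐ(HBr) ≈ -9). Weak base; good leaving group.
(In practice cyclohexyl–Br is made from cyclohexyl–OH by treatment with PBr₃, replacing the hydroxyl with bromide.)

cyclohexyl–Br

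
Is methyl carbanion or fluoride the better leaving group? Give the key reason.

fluoride is the better leaving group.
pKₐ(HF) ≈ 3.2 versus pKₐ(CH₄) ≈ 48: fluoride is the much weaker base.
Small and strongly basic; the poor halide leaving group.

fluoride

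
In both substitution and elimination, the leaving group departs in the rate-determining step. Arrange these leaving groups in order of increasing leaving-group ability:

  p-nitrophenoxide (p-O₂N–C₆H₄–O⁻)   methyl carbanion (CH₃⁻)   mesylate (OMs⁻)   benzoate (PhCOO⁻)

A good leaving group is a weak base: the lower the pKₐ of its conjugate acid, the more readily it departs.
mesylate (OMs⁻): pKₐ(CH₃SO₃H (MsOH)) ≈ -1.9 — resonance-delocalised alkanesulfonate
benzoate (PhCOO⁻): pKₐ(C₆H₅COOH) ≈ 4.2 — aryl carboxylate
p-nitrophenoxide (p-O₂N–C₆H₄–O⁻): pKₐ(p-nitrophenol) ≈ 7.2
methyl carbanion (CH₃⁻): pKₐ(CH₄) ≈ 48 — unstabilised carbanion; the worst conceivable leaving group
The question asks for worst first, so the sequence is read in increasing leaving-group ability.

methyl carbanion (CH₃⁻) < p-nitrophenoxide (p-O₂N–C₆H₄–O⁻) < benzoate (PhCOO⁻) < mesylate (OMs⁻)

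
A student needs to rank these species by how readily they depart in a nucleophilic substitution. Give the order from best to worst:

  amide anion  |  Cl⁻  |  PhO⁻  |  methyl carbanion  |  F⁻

The more stable X⁻ (or X) is on its own — i.e. the weaker a base it is — the better a leaving group it makes.
Cl⁻: pKₐ(HCl) ≈ -7 — moderately weak base
F⁻: pKₐ(HF) ≈ 3.2 — small and strongly basic; the poor halide leaving group
PhO⁻: pKₐ(C₆H₅OH (phenol)) ≈ 10 — resonance into the ring helps, but still a poor LG
amide anion: pKₐ(NH₃) ≈ 38 — extremely strong base; never a leaving group
methyl carbanion: pKₐ(CH₄) ≈ 48

Cl⁻ > F⁻ > PhO⁻ > amide anion > methyl carbanion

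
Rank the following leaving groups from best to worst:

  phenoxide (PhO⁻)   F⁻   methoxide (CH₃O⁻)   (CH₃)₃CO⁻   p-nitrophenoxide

F⁻: pKₐ(HF) ≈ 3.2
p-nitrophenoxide: pKₐ(p-nitrophenol) ≈ 7.2
phenoxide (PhO⁻): pKₐ(C₆H₅OH (phenol)) ≈ 10
methoxide (CH₃O⁻): pKₐ(CH₃OH) ≈ 15.5
(CH₃)₃CO⁻: pKₐ(t-BuOH) ≈ 18

F⁻ > p-nitrophenoxide > phenoxide (PhO⁻) > methoxide (CH₃O⁻) > (CH₃)₃CO⁻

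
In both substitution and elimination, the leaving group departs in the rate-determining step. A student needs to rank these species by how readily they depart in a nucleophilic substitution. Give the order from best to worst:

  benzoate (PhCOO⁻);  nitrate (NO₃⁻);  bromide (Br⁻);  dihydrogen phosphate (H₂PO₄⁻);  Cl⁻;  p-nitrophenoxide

Rank by basicity of the departing species: weakest base leaves most easily.
bromide (Br⁻): pKₐ(HBr) ≈ -9 — weak base; good leaving group
Cl⁻: pKₐ(HCl) ≈ -7
nitrate (NO₃⁻): pKₐ(HNO₃) ≈ -1.3 — resonance-delocalised over three oxygens
dihydrogen phosphate (H₂PO₄⁻): pKₐ(H₃PO₄) ≈ 2.1 — moderate base; biological leaving group after further activation
benzoate (PhCOO⁻): pKₐ(C₆H₅COOH) ≈ 4.2 — aryl carboxylate
p-nitrophenoxide: pKₐ(p-nitrophenol) ≈ 7.2 — nitro group delocalises the charge; the classic chromogenic LG

bromide (Br⁻) > Cl⁻ > nitrate (NO₃⁻) > dihydrogen phosphate (H₂PO₄⁻) > benzoate (PhCOO⁻) > p-nitrophenoxide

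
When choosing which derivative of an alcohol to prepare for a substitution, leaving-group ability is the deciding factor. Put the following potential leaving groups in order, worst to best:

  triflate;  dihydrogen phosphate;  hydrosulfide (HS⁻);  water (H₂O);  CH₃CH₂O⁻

CH₃CH₂O⁻ < hydrosulfide (HS⁻) < dihydrogen phosphate < water (H₂O) < triflate

triflate: pKₐ(CF₃SO₃H (triflic acid)) ≈ -14 — charge spread over three oxygens and a CF₃ group; the premier leaving group in synthesis
water (H₂O): pKₐ(H₃O⁺) ≈ -1.7 — neutral; leaves from a protonated alcohol (R–OH₂⁺)
dihydrogen phosphate: pKₐ(H₃PO₄) ≈ 2.1 — moderate base; biological leaving group after further activation
hydrosulfide (HS⁻): pKₐ(H₂S) ≈ 7
CH₃CH₂O⁻: pKₐ(CH₃CH₂OH) ≈ 16 — strong base; alkoxides do not leave unassisted
Listed from poorest to best leaving group as asked.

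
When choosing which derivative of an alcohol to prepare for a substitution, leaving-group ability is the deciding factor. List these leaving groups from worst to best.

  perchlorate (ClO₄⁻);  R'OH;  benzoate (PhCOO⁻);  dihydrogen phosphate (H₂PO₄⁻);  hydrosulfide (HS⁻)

Leaving-group ability tracks the stability of the departed species; conjugate-acid pKₐ is the usual yardstick (lower pKₐ → better LG).
perchlorate (ClO₄⁻): pKₐ(HClO₄) ≈ -10
R'OH: pKₐ(R'OH₂⁺) ≈ -2.4
dihydrogen phosphate (H₂PO₄⁻): pKₐ(H₃PO₄) ≈ 2.1
benzoate (PhCOO⁻): pKₐ(C₆H₅COOH) ≈ 4.2
hydrosulfide (HS⁻): pKₐ(H₂S) ≈ 7
Listed from poorest to best leaving group as asked.

hydrosulfide (HS⁻) < benzoate (PhCOO⁻) < dihydrogen phosphate (H₂PO₄⁻) < R'OH < perchlorate (ClO₄⁻)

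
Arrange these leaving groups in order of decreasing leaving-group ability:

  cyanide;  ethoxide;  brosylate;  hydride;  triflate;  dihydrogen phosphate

triflate > brosylate > dihydrogen phosphate > cyanide > ethoxide > hydride

triflate: pKₐ(CF₃SO₃H (triflic acid)) ≈ -14 — charge spread over three oxygens and a CF₃ group; the premier leaving group in synthesis
brosylate: pKₐ(p-BrC₆H₄SO₃H) ≈ -2.8 — arenesulfonate with a p-bromo substituent
dihydrogen phosphate: pKₐ(H₃PO₄) ≈ 2.1
cyanide: pKₐ(HCN) ≈ 9.2
ethoxide: pKₐ(CH₃CH₂OH) ≈ 16 — strong base; alkoxides do not leave unassisted
hydride: pKₐ(H₂) ≈ 36 — extremely strong base; leaves only in special hydride-transfer contexts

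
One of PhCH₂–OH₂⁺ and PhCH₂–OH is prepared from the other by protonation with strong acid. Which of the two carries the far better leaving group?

PhCH₂–OH₂⁺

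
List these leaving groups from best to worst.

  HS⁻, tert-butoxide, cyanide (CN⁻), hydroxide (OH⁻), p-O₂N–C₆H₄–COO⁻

p-O₂N–C₆H₄–COO⁻ > HS⁻ > cyanide (CN⁻) > hydroxide (OH⁻) > tert-butoxide

A good leaving group is a weak base: the lower the pKₐ of its conjugate acid, the more readily it departs.
p-O₂N–C₆H₄–COO⁻: pKₐ(p-nitrobenzoic acid) ≈ 3.4 — electron-withdrawing nitro group stabilises the carboxylate
HS⁻: pKₐ(H₂S) ≈ 7
cyanide (CN⁻): pKₐ(HCN) ≈ 9.2 — sp carbon stabilises the charge somewhat, but still a poor LG
hydroxide (OH⁻): pKₐ(H₂O) ≈ 15.7 — strong base; essentially never leaves without prior activation
tert-butoxide: pKₐ(t-BuOH) ≈ 18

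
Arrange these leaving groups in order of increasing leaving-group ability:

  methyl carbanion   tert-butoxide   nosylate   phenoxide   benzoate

methyl carbanion < tert-butoxide < phenoxide < benzoate < nosylate

Leaving-group ability tracks the stability of the departed species; conjugate-acid pKₐ is the usual yardstick (lower pKₐ → better LG).
nosylate: pKₐ(p-O₂NC₆H₄SO₃H) ≈ -3.5 — p-nitro group further stabilises the sulfonate
benzoate: pKₐ(C₆H₅COOH) ≈ 4.2
phenoxide: pKₐ(C₆H₅OH (phenol)) ≈ 10
tert-butoxide: pKₐ(t-BuOH) ≈ 18
methyl carbanion: pKₐ(CH₄) ≈ 48
Listed from poorest to best leaving group as asked.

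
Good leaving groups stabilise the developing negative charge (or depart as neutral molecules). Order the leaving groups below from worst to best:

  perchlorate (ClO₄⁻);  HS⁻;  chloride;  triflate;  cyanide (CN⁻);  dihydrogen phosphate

Leaving-group ability tracks the stability of the departed species; conjugate-acid pKₐ is the usual yardstick (lower pKₐ → better LG).
triflate: pKₐ(CF₃SO₃H (triflic acid)) ≈ -14
perchlorate (ClO₄⁻): pKₐ(HClO₄) ≈ -10
chloride: pKₐ(HCl) ≈ -7 — moderately weak base
dihydrogen phosphate: pKₐ(H₃PO₄) ≈ 2.1
HS⁻: pKₐ(H₂S) ≈ 7 — larger and more polarisable than the oxygen analogue
cyanide (CN⁻): pKₐ(HCN) ≈ 9.2 — sp carbon stabilises the charge somewhat, but still a poor LG
The question asks for worst first, so the sequence is read in increasing leaving-group ability.

cyanide (CN⁻) < HS⁻ < dihydrogen phosphate < chloride < perchlorate (ClO₄⁻) < triflate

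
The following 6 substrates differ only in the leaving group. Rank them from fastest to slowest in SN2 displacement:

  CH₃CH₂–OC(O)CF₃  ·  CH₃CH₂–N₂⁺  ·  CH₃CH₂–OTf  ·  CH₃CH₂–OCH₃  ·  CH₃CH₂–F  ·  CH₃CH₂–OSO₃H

CH₃CH₂–N₂⁺ > CH₃CH₂–OTf > CH₃CH₂–OSO₃H > CH₃CH₂–OC(O)CF₃ > CH₃CH₂–F > CH₃CH₂–OCH₃

Identical carbon frameworks mean the comparison reduces to leaving-group quality.
Leaving-group ability tracks the stability of the departed species; conjugate-acid pKₐ is the usual yardstick (lower pKₐ → better LG).
CH₃CH₂–N₂⁺ loses N₂: no meaningful conjugate acid; N₂ departs as an exceptionally stable neutral molecule
CH₃CH₂–OTf loses OTf⁻: pKₐ(CF₃SO₃H (triflic acid)) ≈ -14
CH₃CH₂–OSO₃H loses HSO₄⁻: pKₐ(H₂SO₄) ≈ -3
CH₃CH₂–OC(O)CF₃ loses CF₃COO⁻: pKₐ(CF₃COOH) ≈ 0.2
CH₃CH₂–F loses F⁻: pKₐ(HF) ≈ 3.2
CH₃CH₂–OCH₃ loses CH₃O⁻: pKₐ(CH₃OH) ≈ 15.5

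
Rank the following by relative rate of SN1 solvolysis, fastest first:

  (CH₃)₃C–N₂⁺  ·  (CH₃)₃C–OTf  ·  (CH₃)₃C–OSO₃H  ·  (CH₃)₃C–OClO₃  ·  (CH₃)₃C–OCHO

(CH₃)₃C–N₂⁺ > (CH₃)₃C–OTf > (CH₃)₃C–OClO₃ > (CH₃)₃C–OSO₃H > (CH₃)₃C–OCHO

With the same alkyl group throughout, only the leaving group differentiates the rates.
A good leaving group is a weak base: the lower the pKₐ of its conjugate acid, the more readily it departs.
(CH₃)₃C–N₂⁺ loses N₂: no meaningful conjugate acid; N₂ departs as an exceptionally stable neutral molecule
(CH₃)₃C–OTf loses OTf⁻: pKₐ(CF₃SO₃H (triflic acid)) ≈ -14
(CH₃)₃C–OClO₃ loses ClO₄⁻: pKₐ(HClO₄) ≈ -10
(CH₃)₃C–OSO₃H loses HSO₄⁻: pKₐ(H₂SO₄) ≈ -3
(CH₃)₃C–OCHO loses HCOO⁻: pKₐ(HCOOH) ≈ 3.8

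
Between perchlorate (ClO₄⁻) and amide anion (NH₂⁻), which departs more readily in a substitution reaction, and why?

perchlorate (ClO₄⁻) is the better leaving group.
pKₐ(HClO₄) ≈ -10 versus pKₐ(NH₃) ≈ 38: perchlorate (ClO₄⁻) is the much weaker base.
Extremely weak base; rarely used for safety reasons.

perchlorate (ClO₄⁻)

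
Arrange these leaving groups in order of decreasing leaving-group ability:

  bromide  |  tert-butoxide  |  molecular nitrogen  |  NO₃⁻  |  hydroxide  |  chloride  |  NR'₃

molecular nitrogen > bromide > chloride > NO₃⁻ > NR'₃ > hydroxide > tert-butoxide

The more stable X⁻ (or X) is on its own — i.e. the weaker a base it is — the better a leaving group it makes.
molecular nitrogen: no meaningful conjugate acid; N₂ departs as an exceptionally stable neutral molecule
bromide: pKₐ(HBr) ≈ -9
chloride: pKₐ(HCl) ≈ -7
NO₃⁻: pKₐ(HNO₃) ≈ -1.3
NR'₃: pKₐ(R'₃NH⁺) ≈ 10.7
hydroxide: pKₐ(H₂O) ≈ 15.7
tert-butoxide: pKₐ(t-BuOH) ≈ 18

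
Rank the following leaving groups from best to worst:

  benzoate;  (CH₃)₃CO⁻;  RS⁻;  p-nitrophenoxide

benzoate > p-nitrophenoxide > RS⁻ > (CH₃)₃CO⁻

Leaving-group ability tracks the stability of the departed species; conjugate-acid pKₐ is the usual yardstick (lower pKₐ → better LG).
benzoate: pKₐ(C₆H₅COOH) ≈ 4.2
p-nitrophenoxide: pKₐ(p-nitrophenol) ≈ 7.2
RS⁻: pKₐ(RSH (a thiol)) ≈ 10.5
(CH₃)₃CO⁻: pKₐ(t-BuOH) ≈ 18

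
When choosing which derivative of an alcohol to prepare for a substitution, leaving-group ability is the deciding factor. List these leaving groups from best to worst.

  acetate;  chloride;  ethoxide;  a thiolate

chloride: pKₐ(HCl) ≈ -7
acetate: pKₐ(CH₃COOH) ≈ 4.8
a thiolate: pKₐ(RSH (a thiol)) ≈ 10.5
ethoxide: pKₐ(CH₃CH₂OH) ≈ 16

chloride > acetate > a thiolate > ethoxide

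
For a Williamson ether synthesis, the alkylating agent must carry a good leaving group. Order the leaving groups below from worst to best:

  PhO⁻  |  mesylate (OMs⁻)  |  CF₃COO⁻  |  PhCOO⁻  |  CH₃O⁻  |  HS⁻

CH₃O⁻ < PhO⁻ < HS⁻ < PhCOO⁻ < CF₃COO⁻ < mesylate (OMs⁻)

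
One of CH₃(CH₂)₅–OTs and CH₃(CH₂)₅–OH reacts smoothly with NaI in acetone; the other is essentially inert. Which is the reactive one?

From CH₃(CH₂)₅–OH the departing group would be OH⁻ (pKₐ(H₂O) ≈ 15.7). Strong base; essentially never leaves without prior activation.
From CH₃(CH₂)₅–OTs the leaving group is OTs⁻ (pKₐ(p-CH₃C₆H₄SO₃H (TsOH)) ≈ -2.8). Resonance-delocalised arenesulfonate.
(In practice CH₃(CH₂)₅–OTs is made from CH₃(CH₂)₅–OH by treatment with TsCl / pyridine, converting the hydroxyl into a tosylate.)

CH₃(CH₂)₅–OTs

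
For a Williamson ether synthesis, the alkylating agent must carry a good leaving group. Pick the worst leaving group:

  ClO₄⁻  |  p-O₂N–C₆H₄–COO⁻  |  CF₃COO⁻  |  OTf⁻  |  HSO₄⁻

p-O₂N–C₆H₄–COO⁻

OTf⁻: pKₐ(CF₃SO₃H (triflic acid)) ≈ -14
ClO₄⁻: pKₐ(HClO₄) ≈ -10
HSO₄⁻: pKₐ(H₂SO₄) ≈ -3
CF₃COO⁻: pKₐ(CF₃COOH) ≈ 0.2
p-O₂N–C₆H₄–COO⁻: pKₐ(p-nitrobenzoic acid) ≈ 3.4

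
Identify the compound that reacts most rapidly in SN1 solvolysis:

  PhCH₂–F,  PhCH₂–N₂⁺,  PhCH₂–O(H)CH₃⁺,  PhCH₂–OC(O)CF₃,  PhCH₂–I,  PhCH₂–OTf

Identical carbon frameworks mean the comparison reduces to leaving-group quality.
A good leaving group is a weak base: the lower the pKₐ of its conjugate acid, the more readily it departs.
PhCH₂–N₂⁺ loses N₂: no meaningful conjugate acid; N₂ departs as an exceptionally stable neutral molecule
PhCH₂–OTf loses OTf⁻: pKₐ(CF₃SO₃H (triflic acid)) ≈ -14
PhCH₂–I loses I⁻: pKₐ(HI) ≈ -10
PhCH₂–O(H)CH₃⁺ loses R'OH: pKₐ(R'OH₂⁺) ≈ -2.4
PhCH₂–OC(O)CF₃ loses CF₃COO⁻: pKₐ(CF₃COOH) ≈ 0.2
PhCH₂–F loses F⁻: pKₐ(HF) ≈ 3.2

PhCH₂–N₂⁺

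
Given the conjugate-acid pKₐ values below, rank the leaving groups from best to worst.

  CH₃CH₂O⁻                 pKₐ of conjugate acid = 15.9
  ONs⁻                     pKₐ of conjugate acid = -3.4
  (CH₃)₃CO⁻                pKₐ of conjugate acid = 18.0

ONs⁻ > CH₃CH₂O⁻ > (CH₃)₃CO⁻

Lower conjugate-acid pKₐ ⇒ weaker base ⇒ better leaving group.
Sorting by the given values: ONs⁻ (-3.4), CH₃CH₂O⁻ (15.9), (CH₃)₃CO⁻ (18.0).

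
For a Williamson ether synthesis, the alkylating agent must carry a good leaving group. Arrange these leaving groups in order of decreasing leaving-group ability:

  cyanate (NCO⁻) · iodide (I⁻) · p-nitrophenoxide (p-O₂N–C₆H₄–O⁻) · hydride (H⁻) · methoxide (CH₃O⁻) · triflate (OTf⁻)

A good leaving group is a weak base: the lower the pKₐ of its conjugate acid, the more readily it departs.
triflate (OTf⁻): pKₐ(CF₃SO₃H (triflic acid)) ≈ -14
iodide (I⁻): pKₐ(HI) ≈ -10
cyanate (NCO⁻): pKₐ(HOCN) ≈ 3.5 — resonance between N and O
p-nitrophenoxide (p-O₂N–C₆H₄–O⁻): pKₐ(p-nitrophenol) ≈ 7.2 — nitro group delocalises the charge; the classic chromogenic LG
methoxide (CH₃O⁻): pKₐ(CH₃OH) ≈ 15.5
hydride (H⁻): pKₐ(H₂) ≈ 36

triflate (OTf⁻) > iodide (I⁻) > cyanate (NCO⁻) > p-nitrophenoxide (p-O₂N–C₆H₄–O⁻) > methoxide (CH₃O⁻) > hydride (H⁻)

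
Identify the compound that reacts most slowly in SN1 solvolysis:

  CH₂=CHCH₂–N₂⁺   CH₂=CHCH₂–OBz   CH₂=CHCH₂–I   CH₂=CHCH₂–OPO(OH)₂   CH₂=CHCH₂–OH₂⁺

CH₂=CHCH₂–OBz

Identical carbon frameworks mean the comparison reduces to leaving-group quality.
Leaving-group ability tracks the stability of the departed species; conjugate-acid pKₐ is the usual yardstick (lower pKₐ → better LG).
CH₂=CHCH₂–N₂⁺ loses N₂: no meaningful conjugate acid; N₂ departs as an exceptionally stable neutral molecule
CH₂=CHCH₂–I loses I⁻: pKₐ(HI) ≈ -10
CH₂=CHCH₂–OH₂⁺ loses H₂O: pKₐ(H₃O⁺) ≈ -1.7
CH₂=CHCH₂–OPO(OH)₂ loses H₂PO₄⁻: pKₐ(H₃PO₄) ≈ 2.1
CH₂=CHCH₂–OBz loses PhCOO⁻: pKₐ(C₆H₅COOH) ≈ 4.2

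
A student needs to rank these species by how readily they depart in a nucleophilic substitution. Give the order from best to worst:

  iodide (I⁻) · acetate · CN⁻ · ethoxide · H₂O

iodide (I⁻) > H₂O > acetate > CN⁻ > ethoxide

Rank by basicity of the departing species: weakest base leaves most easily.
iodide (I⁻): pKₐ(HI) ≈ -10
H₂O: pKₐ(H₃O⁺) ≈ -1.7 — neutral; leaves from a protonated alcohol (R–OH₂⁺)
acetate: pKₐ(CH₃COOH) ≈ 4.8 — resonance-stabilised but still a weak base
CN⁻: pKₐ(HCN) ≈ 9.2
ethoxide: pKₐ(CH₃CH₂OH) ≈ 16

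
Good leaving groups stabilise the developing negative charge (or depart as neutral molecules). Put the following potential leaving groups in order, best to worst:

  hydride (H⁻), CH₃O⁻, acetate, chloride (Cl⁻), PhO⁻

Leaving-group ability tracks the stability of the departed species; conjugate-acid pKₐ is the usual yardstick (lower pKₐ → better LG).
chloride (Cl⁻): pKₐ(HCl) ≈ -7 — moderately weak base
acetate: pKₐ(CH₃COOH) ≈ 4.8
PhO⁻: pKₐ(C₆H₅OH (phenol)) ≈ 10 — resonance into the ring helps, but still a poor LG
CH₃O⁻: pKₐ(CH₃OH) ≈ 15.5
hydride (H⁻): pKₐ(H₂) ≈ 36

chloride (Cl⁻) > acetate > PhO⁻ > CH₃O⁻ > hydride (H⁻)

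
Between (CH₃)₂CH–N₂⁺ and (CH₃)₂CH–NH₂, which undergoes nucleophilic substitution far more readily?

(CH₃)₂CH–N₂⁺

From (CH₃)₂CH–NH₂ the departing group would be NH₂⁻ (pKₐ(NH₃) ≈ 38). Extremely strong base; never a leaving group.
From (CH₃)₂CH–N₂⁺ the leaving group is N₂ (no meaningful conjugate acid; N₂ departs as an exceptionally stable neutral molecule).
(In practice (CH₃)₂CH–N₂⁺ is made from (CH₃)₂CH–NH₂ by diazotisation (NaNO₂ / HCl, 0 °C), generating a diazonium salt that expels N₂.)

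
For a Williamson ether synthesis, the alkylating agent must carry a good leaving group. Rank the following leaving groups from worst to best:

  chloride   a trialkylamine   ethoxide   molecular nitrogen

molecular nitrogen: no meaningful conjugate acid; N₂ departs as an exceptionally stable neutral molecule
chloride: pKₐ(HCl) ≈ -7 — moderately weak base
a trialkylamine: pKₐ(R'₃NH⁺) ≈ 10.7 — neutral but still a fairly strong base; Hofmann-elimination LG
ethoxide: pKₐ(CH₃CH₂OH) ≈ 16 — strong base; alkoxides do not leave unassisted
Listed from poorest to best leaving group as asked.

ethoxide < a trialkylamine < chloride < molecular nitrogen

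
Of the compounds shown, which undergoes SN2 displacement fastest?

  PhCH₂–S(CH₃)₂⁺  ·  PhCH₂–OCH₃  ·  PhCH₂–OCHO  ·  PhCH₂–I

Same R in every case — rank the leaving groups.
The more stable X⁻ (or X) is on its own — i.e. the weaker a base it is — the better a leaving group it makes.
PhCH₂–I loses I⁻: pKₐ(HI) ≈ -10
PhCH₂–S(CH₃)₂⁺ loses SR'₂: pKₐ(R'₂SH⁺) ≈ -7
PhCH₂–OCHO loses HCOO⁻: pKₐ(HCOOH) ≈ 3.8
PhCH₂–OCH₃ loses CH₃O⁻: pKₐ(CH₃OH) ≈ 15.5

PhCH₂–I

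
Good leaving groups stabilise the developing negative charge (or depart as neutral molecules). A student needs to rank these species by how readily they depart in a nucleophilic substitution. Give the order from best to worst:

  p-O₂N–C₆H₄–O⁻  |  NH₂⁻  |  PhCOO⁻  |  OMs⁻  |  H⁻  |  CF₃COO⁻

OMs⁻ > CF₃COO⁻ > PhCOO⁻ > p-O₂N–C₆H₄–O⁻ > H⁻ > NH₂⁻

The more stable X⁻ (or X) is on its own — i.e. the weaker a base it is — the better a leaving group it makes.
OMs⁻: pKₐ(CH₃SO₃H (MsOH)) ≈ -1.9
CF₃COO⁻: pKₐ(CF₃COOH) ≈ 0.2
PhCOO⁻: pKₐ(C₆H₅COOH) ≈ 4.2
p-O₂N–C₆H₄–O⁻: pKₐ(p-nitrophenol) ≈ 7.2
H⁻: pKₐ(H₂) ≈ 36
NH₂⁻: pKₐ(NH₃) ≈ 38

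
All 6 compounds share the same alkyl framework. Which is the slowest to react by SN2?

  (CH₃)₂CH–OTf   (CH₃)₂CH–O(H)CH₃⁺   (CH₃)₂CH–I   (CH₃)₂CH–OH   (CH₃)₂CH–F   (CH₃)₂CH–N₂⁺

(CH₃)₂CH–OH

With the same alkyl group throughout, only the leaving group differentiates the rates.
The more stable X⁻ (or X) is on its own — i.e. the weaker a base it is — the better a leaving group it makes.
(CH₃)₂CH–N₂⁺ loses N₂: no meaningful conjugate acid; N₂ departs as an exceptionally stable neutral molecule
(CH₃)₂CH–OTf loses OTf⁻: pKₐ(CF₃SO₃H (triflic acid)) ≈ -14
(CH₃)₂CH–I loses I⁻: pKₐ(HI) ≈ -10
(CH₃)₂CH–O(H)CH₃⁺ loses R'OH: pKₐ(R'OH₂⁺) ≈ -2.4
(CH₃)₂CH–F loses F⁻: pKₐ(HF) ≈ 3.2
(CH₃)₂CH–OH loses OH⁻: pKₐ(H₂O) ≈ 15.7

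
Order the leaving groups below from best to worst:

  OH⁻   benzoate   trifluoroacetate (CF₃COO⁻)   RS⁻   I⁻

I⁻ > trifluoroacetate (CF₃COO⁻) > benzoate > RS⁻ > OH⁻

A good leaving group is a weak base: the lower the pKₐ of its conjugate acid, the more readily it departs.
I⁻: pKₐ(HI) ≈ -10 — large, highly polarisable; very weak base
trifluoroacetate (CF₃COO⁻): pKₐ(CF₃COOH) ≈ 0.2 — strongly electron-withdrawing CF₃ stabilises the carboxylate
benzoate: pKₐ(C₆H₅COOH) ≈ 4.2
RS⁻: pKₐ(RSH (a thiol)) ≈ 10.5 — moderately basic; rarely leaves without activation
OH⁻: pKₐ(H₂O) ≈ 15.7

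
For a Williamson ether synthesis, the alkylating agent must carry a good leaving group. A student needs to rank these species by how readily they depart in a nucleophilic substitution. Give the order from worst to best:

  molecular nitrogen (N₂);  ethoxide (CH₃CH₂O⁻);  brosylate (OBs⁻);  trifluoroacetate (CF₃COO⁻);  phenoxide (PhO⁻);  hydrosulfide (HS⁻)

The more stable X⁻ (or X) is on its own — i.e. the weaker a base it is — the better a leaving group it makes.
molecular nitrogen (N₂): no meaningful conjugate acid; N₂ departs as an exceptionally stable neutral molecule
brosylate (OBs⁻): pKₐ(p-BrC₆H₄SO₃H) ≈ -2.8 — arenesulfonate with a p-bromo substituent
trifluoroacetate (CF₃COO⁻): pKₐ(CF₃COOH) ≈ 0.2 — strongly electron-withdrawing CF₃ stabilises the carboxylate
hydrosulfide (HS⁻): pKₐ(H₂S) ≈ 7 — larger and more polarisable than the oxygen analogue
phenoxide (PhO⁻): pKₐ(C₆H₅OH (phenol)) ≈ 10 — resonance into the ring helps, but still a poor LG
ethoxide (CH₃CH₂O⁻): pKₐ(CH₃CH₂OH) ≈ 16
Listed from poorest to best leaving group as asked.

ethoxide (CH₃CH₂O⁻) < phenoxide (PhO⁻) < hydrosulfide (HS⁻) < trifluoroacetate (CF₃COO⁻) < brosylate (OBs⁻) < molecular nitrogen (N₂)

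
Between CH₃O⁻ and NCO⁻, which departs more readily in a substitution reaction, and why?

NCO⁻ is the better leaving group.
pKₐ(HOCN) ≈ 3.5 versus pKₐ(CH₃OH) ≈ 15.5: NCO⁻ is the much weaker base.
Resonance between N and O.

NCO⁻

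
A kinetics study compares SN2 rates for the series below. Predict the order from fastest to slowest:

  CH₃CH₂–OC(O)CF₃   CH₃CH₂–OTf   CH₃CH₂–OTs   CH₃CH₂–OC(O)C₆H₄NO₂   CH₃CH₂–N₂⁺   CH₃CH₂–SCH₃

CH₃CH₂–N₂⁺ > CH₃CH₂–OTf > CH₃CH₂–OTs > CH₃CH₂–OC(O)CF₃ > CH₃CH₂–OC(O)C₆H₄NO₂ > CH₃CH₂–SCH₃

The skeletons are identical, so relative rate is governed entirely by leaving-group ability.
Rank by basicity of the departing species: weakest base leaves most easily.
CH₃CH₂–N₂⁺ loses N₂: no meaningful conjugate acid; N₂ departs as an exceptionally stable neutral molecule
CH₃CH₂–OTf loses OTf⁻: pKₐ(CF₃SO₃H (triflic acid)) ≈ -14
CH₃CH₂–OTs loses OTs⁻: pKₐ(p-CH₃C₆H₄SO₃H (TsOH)) ≈ -2.8
CH₃CH₂–OC(O)CF₃ loses CF₃COO⁻: pKₐ(CF₃COOH) ≈ 0.2
CH₃CH₂–OC(O)C₆H₄NO₂ loses p-O₂N–C₆H₄–COO⁻: pKₐ(p-nitrobenzoic acid) ≈ 3.4
CH₃CH₂–SCH₃ loses RS⁻: pKₐ(RSH (a thiol)) ≈ 10.5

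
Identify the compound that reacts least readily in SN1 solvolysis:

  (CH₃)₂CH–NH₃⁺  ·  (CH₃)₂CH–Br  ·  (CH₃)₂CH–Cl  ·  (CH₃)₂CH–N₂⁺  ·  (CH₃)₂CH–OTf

(CH₃)₂CH–NH₃⁺

Same R in every case — rank the leaving groups.
A good leaving group is a weak base: the lower the pKₐ of its conjugate acid, the more readily it departs.
(CH₃)₂CH–N₂⁺ loses N₂: no meaningful conjugate acid; N₂ departs as an exceptionally stable neutral molecule
(CH₃)₂CH–OTf loses OTf⁻: pKₐ(CF₃SO₃H (triflic acid)) ≈ -14
(CH₃)₂CH–Br loses Br⁻: pKₐ(HBr) ≈ -9
(CH₃)₂CH–Cl loses Cl⁻: pKₐ(HCl) ≈ -7
(CH₃)₂CH–NH₃⁺ loses NH₃: pKₐ(NH₄⁺) ≈ 9.2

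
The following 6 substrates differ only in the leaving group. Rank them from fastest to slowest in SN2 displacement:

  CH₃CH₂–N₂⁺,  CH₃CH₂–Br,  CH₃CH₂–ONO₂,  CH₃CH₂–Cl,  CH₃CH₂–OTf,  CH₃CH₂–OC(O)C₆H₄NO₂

CH₃CH₂–N₂⁺ > CH₃CH₂–OTf > CH₃CH₂–Br > CH₃CH₂–Cl > CH₃CH₂–ONO₂ > CH₃CH₂–OC(O)C₆H₄NO₂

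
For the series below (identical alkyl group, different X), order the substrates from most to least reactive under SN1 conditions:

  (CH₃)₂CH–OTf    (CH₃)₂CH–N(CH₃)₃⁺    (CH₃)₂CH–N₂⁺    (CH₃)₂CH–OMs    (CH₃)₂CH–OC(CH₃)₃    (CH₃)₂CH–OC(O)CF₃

Identical carbon frameworks mean the comparison reduces to leaving-group quality.
Rank by basicity of the departing species: weakest base leaves most easily.
(CH₃)₂CH–N₂⁺ loses N₂: no meaningful conjugate acid; N₂ departs as an exceptionally stable neutral molecule
(CH₃)₂CH–OTf loses OTf⁻: pKₐ(CF₃SO₃H (triflic acid)) ≈ -14
(CH₃)₂CH–OMs loses OMs⁻: pKₐ(CH₃SO₃H (MsOH)) ≈ -1.9
(CH₃)₂CH–OC(O)CF₃ loses CF₃COO⁻: pKₐ(CF₃COOH) ≈ 0.2
(CH₃)₂CH–N(CH₃)₃⁺ loses NR'₃: pKₐ(R'₃NH⁺) ≈ 10.7
(CH₃)₂CH–OC(CH₃)₃ loses (CH₃)₃CO⁻: pKₐ(t-BuOH) ≈ 18

(CH₃)₂CH–N₂⁺ > (CH₃)₂CH–OTf > (CH₃)₂CH–OMs > (CH₃)₂CH–OC(O)CF₃ > (CH₃)₂CH–N(CH₃)₃⁺ > (CH₃)₂CH–OC(CH₃)₃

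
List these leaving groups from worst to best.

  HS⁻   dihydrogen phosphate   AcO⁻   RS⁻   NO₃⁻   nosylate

Rank by basicity of the departing species: weakest base leaves most easily.
nosylate: pKₐ(p-O₂NC₆H₄SO₃H) ≈ -3.5
NO₃⁻: pKₐ(HNO₃) ≈ -1.3 — resonance-delocalised over three oxygens
dihydrogen phosphate: pKₐ(H₃PO₄) ≈ 2.1 — moderate base; biological leaving group after further activation
AcO⁻: pKₐ(CH₃COOH) ≈ 4.8 — resonance-stabilised but still a weak base
HS⁻: pKₐ(H₂S) ≈ 7 — larger and more polarisable than the oxygen analogue
RS⁻: pKₐ(RSH (a thiol)) ≈ 10.5
Listed from poorest to best leaving group as asked.

RS⁻ < HS⁻ < AcO⁻ < dihydrogen phosphate < NO₃⁻ < nosylate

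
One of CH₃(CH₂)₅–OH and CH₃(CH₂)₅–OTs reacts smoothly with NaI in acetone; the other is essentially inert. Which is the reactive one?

From CH₃(CH₂)₅–OH the departing group would be OH⁻ (pKₐ(H₂O) ≈ 15.7). Strong base; essentially never leaves without prior activation.
From CH₃(CH₂)₅–OTs the leaving group is OTs⁻ (pKₐ(p-CH₃C₆H₄SO₃H (TsOH)) ≈ -2.8). Resonance-delocalised arenesulfonate.
(In practice CH₃(CH₂)₅–OTs is made from CH₃(CH₂)₅–OH by treatment with TsCl / pyridine, converting the hydroxyl into a tosylate.)

CH₃(CH₂)₅–OTs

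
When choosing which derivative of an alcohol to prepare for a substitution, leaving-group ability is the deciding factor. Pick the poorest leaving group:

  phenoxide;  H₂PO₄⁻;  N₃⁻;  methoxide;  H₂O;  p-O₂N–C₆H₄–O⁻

methoxide

A good leaving group is a weak base: the lower the pKₐ of its conjugate acid, the more readily it departs.
H₂O: pKₐ(H₃O⁺) ≈ -1.7
H₂PO₄⁻: pKₐ(H₃PO₄) ≈ 2.1
N₃⁻: pKₐ(HN₃) ≈ 4.7
p-O₂N–C₆H₄–O⁻: pKₐ(p-nitrophenol) ≈ 7.2
phenoxide: pKₐ(C₆H₅OH (phenol)) ≈ 10
methoxide: pKₐ(CH₃OH) ≈ 15.5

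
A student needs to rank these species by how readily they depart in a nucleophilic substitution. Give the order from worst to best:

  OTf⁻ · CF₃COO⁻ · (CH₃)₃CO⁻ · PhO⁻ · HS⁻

(CH₃)₃CO⁻ < PhO⁻ < HS⁻ < CF₃COO⁻ < OTf⁻

Rank by basicity of the departing species: weakest base leaves most easily.
OTf⁻: pKₐ(CF₃SO₃H (triflic acid)) ≈ -14
CF₃COO⁻: pKₐ(CF₃COOH) ≈ 0.2 — strongly electron-withdrawing CF₃ stabilises the carboxylate
HS⁻: pKₐ(H₂S) ≈ 7
PhO⁻: pKₐ(C₆H₅OH (phenol)) ≈ 10 — resonance into the ring helps, but still a poor LG
(CH₃)₃CO⁻: pKₐ(t-BuOH) ≈ 18
The question asks for worst first, so the sequence is read in increasing leaving-group ability.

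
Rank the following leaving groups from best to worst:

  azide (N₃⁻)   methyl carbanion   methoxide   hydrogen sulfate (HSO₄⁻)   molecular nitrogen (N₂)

molecular nitrogen (N₂): no meaningful conjugate acid; N₂ departs as an exceptionally stable neutral molecule
hydrogen sulfate (HSO₄⁻): pKₐ(H₂SO₄) ≈ -3
azide (N₃⁻): pKₐ(HN₃) ≈ 4.7
methoxide: pKₐ(CH₃OH) ≈ 15.5
methyl carbanion: pKₐ(CH₄) ≈ 48

molecular nitrogen (N₂) > hydrogen sulfate (HSO₄⁻) > azide (N₃⁻) > methoxide > methyl carbanion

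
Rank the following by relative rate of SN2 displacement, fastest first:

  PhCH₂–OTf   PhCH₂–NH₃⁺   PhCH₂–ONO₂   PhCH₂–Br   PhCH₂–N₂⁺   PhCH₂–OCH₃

With the same alkyl group throughout, only the leaving group differentiates the rates.
Rank by basicity of the departing species: weakest base leaves most easily.
PhCH₂–N₂⁺ loses N₂: no meaningful conjugate acid; N₂ departs as an exceptionally stable neutral molecule
PhCH₂–OTf loses OTf⁻: pKₐ(CF₃SO₃H (triflic acid)) ≈ -14
PhCH₂–Br loses Br⁻: pKₐ(HBr) ≈ -9
PhCH₂–ONO₂ loses NO₃⁻: pKₐ(HNO₃) ≈ -1.3
PhCH₂–NH₃⁺ loses NH₃: pKₐ(NH₄⁺) ≈ 9.2
PhCH₂–OCH₃ loses CH₃O⁻: pKₐ(CH₃OH) ≈ 15.5

PhCH₂–N₂⁺ > PhCH₂–OTf > PhCH₂–Br > PhCH₂–ONO₂ > PhCH₂–NH₃⁺ > PhCH₂–OCH₃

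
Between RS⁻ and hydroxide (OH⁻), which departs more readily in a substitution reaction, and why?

RS⁻

RS⁻ is the better leaving group.
pKₐ(RSH (a thiol)) ≈ 10.5 versus pKₐ(H₂O) ≈ 15.7: RS⁻ is the much weaker base.
Moderately basic; rarely leaves without activation.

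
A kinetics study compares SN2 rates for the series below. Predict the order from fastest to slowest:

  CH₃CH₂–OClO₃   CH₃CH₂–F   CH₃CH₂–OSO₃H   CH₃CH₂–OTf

CH₃CH₂–OTf > CH₃CH₂–OClO₃ > CH₃CH₂–OSO₃H > CH₃CH₂–F

Same R in every case — rank the leaving groups.
A good leaving group is a weak base: the lower the pKₐ of its conjugate acid, the more readily it departs.
CH₃CH₂–OTf loses OTf⁻: pKₐ(CF₃SO₃H (triflic acid)) ≈ -14
CH₃CH₂–OClO₃ loses ClO₄⁻: pKₐ(HClO₄) ≈ -10
CH₃CH₂–OSO₃H loses HSO₄⁻: pKₐ(H₂SO₄) ≈ -3
CH₃CH₂–F loses F⁻: pKₐ(HF) ≈ 3.2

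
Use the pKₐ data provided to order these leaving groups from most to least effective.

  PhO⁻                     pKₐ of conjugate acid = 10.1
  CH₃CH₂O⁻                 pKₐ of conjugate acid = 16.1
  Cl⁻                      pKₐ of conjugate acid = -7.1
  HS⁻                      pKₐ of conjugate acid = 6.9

Lower conjugate-acid pKₐ ⇒ weaker base ⇒ better leaving group.
Sorting by the given values: Cl⁻ (-7.1), HS⁻ (6.9), PhO⁻ (10.1), CH₃CH₂O⁻ (16.1).

Cl⁻ > HS⁻ > PhO⁻ > CH₃CH₂O⁻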